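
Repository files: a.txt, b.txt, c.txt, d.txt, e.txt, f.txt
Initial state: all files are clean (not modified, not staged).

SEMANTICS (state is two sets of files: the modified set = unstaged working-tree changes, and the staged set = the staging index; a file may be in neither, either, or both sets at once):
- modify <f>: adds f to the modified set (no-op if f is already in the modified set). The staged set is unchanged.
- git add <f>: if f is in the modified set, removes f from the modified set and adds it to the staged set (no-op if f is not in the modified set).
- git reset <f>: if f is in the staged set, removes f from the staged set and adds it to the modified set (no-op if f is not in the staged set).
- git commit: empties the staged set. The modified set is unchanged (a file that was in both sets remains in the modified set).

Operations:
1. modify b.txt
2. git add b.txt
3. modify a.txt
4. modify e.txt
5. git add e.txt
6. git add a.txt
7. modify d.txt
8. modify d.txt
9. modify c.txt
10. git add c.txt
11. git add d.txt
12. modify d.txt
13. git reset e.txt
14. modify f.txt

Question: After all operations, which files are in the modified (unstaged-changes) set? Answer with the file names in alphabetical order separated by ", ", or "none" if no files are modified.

Answer: d.txt, e.txt, f.txt

Derivation:
After op 1 (modify b.txt): modified={b.txt} staged={none}
After op 2 (git add b.txt): modified={none} staged={b.txt}
After op 3 (modify a.txt): modified={a.txt} staged={b.txt}
After op 4 (modify e.txt): modified={a.txt, e.txt} staged={b.txt}
After op 5 (git add e.txt): modified={a.txt} staged={b.txt, e.txt}
After op 6 (git add a.txt): modified={none} staged={a.txt, b.txt, e.txt}
After op 7 (modify d.txt): modified={d.txt} staged={a.txt, b.txt, e.txt}
After op 8 (modify d.txt): modified={d.txt} staged={a.txt, b.txt, e.txt}
After op 9 (modify c.txt): modified={c.txt, d.txt} staged={a.txt, b.txt, e.txt}
After op 10 (git add c.txt): modified={d.txt} staged={a.txt, b.txt, c.txt, e.txt}
After op 11 (git add d.txt): modified={none} staged={a.txt, b.txt, c.txt, d.txt, e.txt}
After op 12 (modify d.txt): modified={d.txt} staged={a.txt, b.txt, c.txt, d.txt, e.txt}
After op 13 (git reset e.txt): modified={d.txt, e.txt} staged={a.txt, b.txt, c.txt, d.txt}
After op 14 (modify f.txt): modified={d.txt, e.txt, f.txt} staged={a.txt, b.txt, c.txt, d.txt}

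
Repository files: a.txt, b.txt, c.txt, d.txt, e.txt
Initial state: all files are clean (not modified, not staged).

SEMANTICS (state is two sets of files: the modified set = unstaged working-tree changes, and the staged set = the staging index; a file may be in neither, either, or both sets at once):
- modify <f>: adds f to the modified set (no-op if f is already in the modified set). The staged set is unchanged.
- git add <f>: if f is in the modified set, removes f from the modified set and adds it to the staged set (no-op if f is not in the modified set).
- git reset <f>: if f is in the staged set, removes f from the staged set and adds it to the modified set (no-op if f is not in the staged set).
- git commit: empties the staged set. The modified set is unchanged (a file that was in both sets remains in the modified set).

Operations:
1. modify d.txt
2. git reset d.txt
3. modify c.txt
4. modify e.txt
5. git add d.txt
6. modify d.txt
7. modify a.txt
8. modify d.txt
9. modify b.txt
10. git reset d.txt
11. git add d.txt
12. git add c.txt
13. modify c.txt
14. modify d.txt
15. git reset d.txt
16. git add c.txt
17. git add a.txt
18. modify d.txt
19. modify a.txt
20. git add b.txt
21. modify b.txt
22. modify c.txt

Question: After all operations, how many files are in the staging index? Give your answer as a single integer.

After op 1 (modify d.txt): modified={d.txt} staged={none}
After op 2 (git reset d.txt): modified={d.txt} staged={none}
After op 3 (modify c.txt): modified={c.txt, d.txt} staged={none}
After op 4 (modify e.txt): modified={c.txt, d.txt, e.txt} staged={none}
After op 5 (git add d.txt): modified={c.txt, e.txt} staged={d.txt}
After op 6 (modify d.txt): modified={c.txt, d.txt, e.txt} staged={d.txt}
After op 7 (modify a.txt): modified={a.txt, c.txt, d.txt, e.txt} staged={d.txt}
After op 8 (modify d.txt): modified={a.txt, c.txt, d.txt, e.txt} staged={d.txt}
After op 9 (modify b.txt): modified={a.txt, b.txt, c.txt, d.txt, e.txt} staged={d.txt}
After op 10 (git reset d.txt): modified={a.txt, b.txt, c.txt, d.txt, e.txt} staged={none}
After op 11 (git add d.txt): modified={a.txt, b.txt, c.txt, e.txt} staged={d.txt}
After op 12 (git add c.txt): modified={a.txt, b.txt, e.txt} staged={c.txt, d.txt}
After op 13 (modify c.txt): modified={a.txt, b.txt, c.txt, e.txt} staged={c.txt, d.txt}
After op 14 (modify d.txt): modified={a.txt, b.txt, c.txt, d.txt, e.txt} staged={c.txt, d.txt}
After op 15 (git reset d.txt): modified={a.txt, b.txt, c.txt, d.txt, e.txt} staged={c.txt}
After op 16 (git add c.txt): modified={a.txt, b.txt, d.txt, e.txt} staged={c.txt}
After op 17 (git add a.txt): modified={b.txt, d.txt, e.txt} staged={a.txt, c.txt}
After op 18 (modify d.txt): modified={b.txt, d.txt, e.txt} staged={a.txt, c.txt}
After op 19 (modify a.txt): modified={a.txt, b.txt, d.txt, e.txt} staged={a.txt, c.txt}
After op 20 (git add b.txt): modified={a.txt, d.txt, e.txt} staged={a.txt, b.txt, c.txt}
After op 21 (modify b.txt): modified={a.txt, b.txt, d.txt, e.txt} staged={a.txt, b.txt, c.txt}
After op 22 (modify c.txt): modified={a.txt, b.txt, c.txt, d.txt, e.txt} staged={a.txt, b.txt, c.txt}
Final staged set: {a.txt, b.txt, c.txt} -> count=3

Answer: 3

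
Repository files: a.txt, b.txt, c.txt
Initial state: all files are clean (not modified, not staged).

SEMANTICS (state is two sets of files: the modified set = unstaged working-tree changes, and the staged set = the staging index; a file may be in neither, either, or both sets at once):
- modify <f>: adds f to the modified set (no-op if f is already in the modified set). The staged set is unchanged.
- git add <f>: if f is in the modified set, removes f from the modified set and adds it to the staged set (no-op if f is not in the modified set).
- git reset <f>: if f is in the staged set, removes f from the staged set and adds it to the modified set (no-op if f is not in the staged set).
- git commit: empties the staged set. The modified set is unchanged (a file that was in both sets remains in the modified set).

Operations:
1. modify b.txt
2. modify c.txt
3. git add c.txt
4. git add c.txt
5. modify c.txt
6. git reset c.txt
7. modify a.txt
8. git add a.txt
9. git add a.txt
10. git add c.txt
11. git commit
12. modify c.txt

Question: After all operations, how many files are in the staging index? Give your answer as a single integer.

Answer: 0

Derivation:
After op 1 (modify b.txt): modified={b.txt} staged={none}
After op 2 (modify c.txt): modified={b.txt, c.txt} staged={none}
After op 3 (git add c.txt): modified={b.txt} staged={c.txt}
After op 4 (git add c.txt): modified={b.txt} staged={c.txt}
After op 5 (modify c.txt): modified={b.txt, c.txt} staged={c.txt}
After op 6 (git reset c.txt): modified={b.txt, c.txt} staged={none}
After op 7 (modify a.txt): modified={a.txt, b.txt, c.txt} staged={none}
After op 8 (git add a.txt): modified={b.txt, c.txt} staged={a.txt}
After op 9 (git add a.txt): modified={b.txt, c.txt} staged={a.txt}
After op 10 (git add c.txt): modified={b.txt} staged={a.txt, c.txt}
After op 11 (git commit): modified={b.txt} staged={none}
After op 12 (modify c.txt): modified={b.txt, c.txt} staged={none}
Final staged set: {none} -> count=0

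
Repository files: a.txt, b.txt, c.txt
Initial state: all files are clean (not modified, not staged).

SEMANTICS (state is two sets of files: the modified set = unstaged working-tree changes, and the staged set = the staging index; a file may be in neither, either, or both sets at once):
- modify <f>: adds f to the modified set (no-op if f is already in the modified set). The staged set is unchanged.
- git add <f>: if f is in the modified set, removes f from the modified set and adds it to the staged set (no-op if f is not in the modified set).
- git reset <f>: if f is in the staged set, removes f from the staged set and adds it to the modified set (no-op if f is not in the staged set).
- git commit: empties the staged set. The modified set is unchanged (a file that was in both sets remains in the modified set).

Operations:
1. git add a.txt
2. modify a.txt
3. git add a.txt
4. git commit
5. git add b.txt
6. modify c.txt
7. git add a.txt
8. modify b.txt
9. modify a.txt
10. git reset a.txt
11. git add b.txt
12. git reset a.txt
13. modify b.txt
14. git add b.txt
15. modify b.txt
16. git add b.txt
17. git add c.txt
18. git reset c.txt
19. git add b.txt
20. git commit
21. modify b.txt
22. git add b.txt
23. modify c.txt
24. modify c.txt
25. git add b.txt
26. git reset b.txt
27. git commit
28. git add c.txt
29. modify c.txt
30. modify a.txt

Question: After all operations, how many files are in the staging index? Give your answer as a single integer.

After op 1 (git add a.txt): modified={none} staged={none}
After op 2 (modify a.txt): modified={a.txt} staged={none}
After op 3 (git add a.txt): modified={none} staged={a.txt}
After op 4 (git commit): modified={none} staged={none}
After op 5 (git add b.txt): modified={none} staged={none}
After op 6 (modify c.txt): modified={c.txt} staged={none}
After op 7 (git add a.txt): modified={c.txt} staged={none}
After op 8 (modify b.txt): modified={b.txt, c.txt} staged={none}
After op 9 (modify a.txt): modified={a.txt, b.txt, c.txt} staged={none}
After op 10 (git reset a.txt): modified={a.txt, b.txt, c.txt} staged={none}
After op 11 (git add b.txt): modified={a.txt, c.txt} staged={b.txt}
After op 12 (git reset a.txt): modified={a.txt, c.txt} staged={b.txt}
After op 13 (modify b.txt): modified={a.txt, b.txt, c.txt} staged={b.txt}
After op 14 (git add b.txt): modified={a.txt, c.txt} staged={b.txt}
After op 15 (modify b.txt): modified={a.txt, b.txt, c.txt} staged={b.txt}
After op 16 (git add b.txt): modified={a.txt, c.txt} staged={b.txt}
After op 17 (git add c.txt): modified={a.txt} staged={b.txt, c.txt}
After op 18 (git reset c.txt): modified={a.txt, c.txt} staged={b.txt}
After op 19 (git add b.txt): modified={a.txt, c.txt} staged={b.txt}
After op 20 (git commit): modified={a.txt, c.txt} staged={none}
After op 21 (modify b.txt): modified={a.txt, b.txt, c.txt} staged={none}
After op 22 (git add b.txt): modified={a.txt, c.txt} staged={b.txt}
After op 23 (modify c.txt): modified={a.txt, c.txt} staged={b.txt}
After op 24 (modify c.txt): modified={a.txt, c.txt} staged={b.txt}
After op 25 (git add b.txt): modified={a.txt, c.txt} staged={b.txt}
After op 26 (git reset b.txt): modified={a.txt, b.txt, c.txt} staged={none}
After op 27 (git commit): modified={a.txt, b.txt, c.txt} staged={none}
After op 28 (git add c.txt): modified={a.txt, b.txt} staged={c.txt}
After op 29 (modify c.txt): modified={a.txt, b.txt, c.txt} staged={c.txt}
After op 30 (modify a.txt): modified={a.txt, b.txt, c.txt} staged={c.txt}
Final staged set: {c.txt} -> count=1

Answer: 1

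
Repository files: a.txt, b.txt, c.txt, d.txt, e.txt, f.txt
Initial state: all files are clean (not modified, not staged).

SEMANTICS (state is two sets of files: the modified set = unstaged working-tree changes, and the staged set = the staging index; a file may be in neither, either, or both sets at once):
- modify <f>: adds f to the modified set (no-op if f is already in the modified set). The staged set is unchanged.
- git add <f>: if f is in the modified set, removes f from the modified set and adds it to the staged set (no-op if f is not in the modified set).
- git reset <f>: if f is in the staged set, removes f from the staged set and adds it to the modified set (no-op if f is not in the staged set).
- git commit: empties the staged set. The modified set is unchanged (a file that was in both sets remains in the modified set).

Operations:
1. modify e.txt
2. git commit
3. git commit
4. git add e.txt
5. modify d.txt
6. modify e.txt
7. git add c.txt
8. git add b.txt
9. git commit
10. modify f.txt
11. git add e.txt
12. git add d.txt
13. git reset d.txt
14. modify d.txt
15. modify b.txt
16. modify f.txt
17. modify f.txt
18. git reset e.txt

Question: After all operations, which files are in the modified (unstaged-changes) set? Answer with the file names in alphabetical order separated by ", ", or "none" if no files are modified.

Answer: b.txt, d.txt, e.txt, f.txt

Derivation:
After op 1 (modify e.txt): modified={e.txt} staged={none}
After op 2 (git commit): modified={e.txt} staged={none}
After op 3 (git commit): modified={e.txt} staged={none}
After op 4 (git add e.txt): modified={none} staged={e.txt}
After op 5 (modify d.txt): modified={d.txt} staged={e.txt}
After op 6 (modify e.txt): modified={d.txt, e.txt} staged={e.txt}
After op 7 (git add c.txt): modified={d.txt, e.txt} staged={e.txt}
After op 8 (git add b.txt): modified={d.txt, e.txt} staged={e.txt}
After op 9 (git commit): modified={d.txt, e.txt} staged={none}
After op 10 (modify f.txt): modified={d.txt, e.txt, f.txt} staged={none}
After op 11 (git add e.txt): modified={d.txt, f.txt} staged={e.txt}
After op 12 (git add d.txt): modified={f.txt} staged={d.txt, e.txt}
After op 13 (git reset d.txt): modified={d.txt, f.txt} staged={e.txt}
After op 14 (modify d.txt): modified={d.txt, f.txt} staged={e.txt}
After op 15 (modify b.txt): modified={b.txt, d.txt, f.txt} staged={e.txt}
After op 16 (modify f.txt): modified={b.txt, d.txt, f.txt} staged={e.txt}
After op 17 (modify f.txt): modified={b.txt, d.txt, f.txt} staged={e.txt}
After op 18 (git reset e.txt): modified={b.txt, d.txt, e.txt, f.txt} staged={none}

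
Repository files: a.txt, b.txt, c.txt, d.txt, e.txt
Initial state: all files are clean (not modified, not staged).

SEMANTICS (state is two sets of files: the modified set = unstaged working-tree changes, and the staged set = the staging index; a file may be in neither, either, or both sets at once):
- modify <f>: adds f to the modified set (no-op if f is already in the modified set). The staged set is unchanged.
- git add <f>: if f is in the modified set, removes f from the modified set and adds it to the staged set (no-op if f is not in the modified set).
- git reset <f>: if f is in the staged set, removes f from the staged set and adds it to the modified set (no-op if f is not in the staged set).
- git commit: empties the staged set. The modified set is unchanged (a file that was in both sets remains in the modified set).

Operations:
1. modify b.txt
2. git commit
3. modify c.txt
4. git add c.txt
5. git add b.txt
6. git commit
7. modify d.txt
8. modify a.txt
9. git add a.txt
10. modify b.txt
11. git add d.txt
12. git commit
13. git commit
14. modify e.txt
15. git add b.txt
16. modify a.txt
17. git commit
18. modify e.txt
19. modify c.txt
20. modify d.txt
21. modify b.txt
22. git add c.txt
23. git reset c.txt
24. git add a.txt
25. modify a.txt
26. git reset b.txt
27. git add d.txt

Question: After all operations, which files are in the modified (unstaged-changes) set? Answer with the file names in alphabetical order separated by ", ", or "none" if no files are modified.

Answer: a.txt, b.txt, c.txt, e.txt

Derivation:
After op 1 (modify b.txt): modified={b.txt} staged={none}
After op 2 (git commit): modified={b.txt} staged={none}
After op 3 (modify c.txt): modified={b.txt, c.txt} staged={none}
After op 4 (git add c.txt): modified={b.txt} staged={c.txt}
After op 5 (git add b.txt): modified={none} staged={b.txt, c.txt}
After op 6 (git commit): modified={none} staged={none}
After op 7 (modify d.txt): modified={d.txt} staged={none}
After op 8 (modify a.txt): modified={a.txt, d.txt} staged={none}
After op 9 (git add a.txt): modified={d.txt} staged={a.txt}
After op 10 (modify b.txt): modified={b.txt, d.txt} staged={a.txt}
After op 11 (git add d.txt): modified={b.txt} staged={a.txt, d.txt}
After op 12 (git commit): modified={b.txt} staged={none}
After op 13 (git commit): modified={b.txt} staged={none}
After op 14 (modify e.txt): modified={b.txt, e.txt} staged={none}
After op 15 (git add b.txt): modified={e.txt} staged={b.txt}
After op 16 (modify a.txt): modified={a.txt, e.txt} staged={b.txt}
After op 17 (git commit): modified={a.txt, e.txt} staged={none}
After op 18 (modify e.txt): modified={a.txt, e.txt} staged={none}
After op 19 (modify c.txt): modified={a.txt, c.txt, e.txt} staged={none}
After op 20 (modify d.txt): modified={a.txt, c.txt, d.txt, e.txt} staged={none}
After op 21 (modify b.txt): modified={a.txt, b.txt, c.txt, d.txt, e.txt} staged={none}
After op 22 (git add c.txt): modified={a.txt, b.txt, d.txt, e.txt} staged={c.txt}
After op 23 (git reset c.txt): modified={a.txt, b.txt, c.txt, d.txt, e.txt} staged={none}
After op 24 (git add a.txt): modified={b.txt, c.txt, d.txt, e.txt} staged={a.txt}
After op 25 (modify a.txt): modified={a.txt, b.txt, c.txt, d.txt, e.txt} staged={a.txt}
After op 26 (git reset b.txt): modified={a.txt, b.txt, c.txt, d.txt, e.txt} staged={a.txt}
After op 27 (git add d.txt): modified={a.txt, b.txt, c.txt, e.txt} staged={a.txt, d.txt}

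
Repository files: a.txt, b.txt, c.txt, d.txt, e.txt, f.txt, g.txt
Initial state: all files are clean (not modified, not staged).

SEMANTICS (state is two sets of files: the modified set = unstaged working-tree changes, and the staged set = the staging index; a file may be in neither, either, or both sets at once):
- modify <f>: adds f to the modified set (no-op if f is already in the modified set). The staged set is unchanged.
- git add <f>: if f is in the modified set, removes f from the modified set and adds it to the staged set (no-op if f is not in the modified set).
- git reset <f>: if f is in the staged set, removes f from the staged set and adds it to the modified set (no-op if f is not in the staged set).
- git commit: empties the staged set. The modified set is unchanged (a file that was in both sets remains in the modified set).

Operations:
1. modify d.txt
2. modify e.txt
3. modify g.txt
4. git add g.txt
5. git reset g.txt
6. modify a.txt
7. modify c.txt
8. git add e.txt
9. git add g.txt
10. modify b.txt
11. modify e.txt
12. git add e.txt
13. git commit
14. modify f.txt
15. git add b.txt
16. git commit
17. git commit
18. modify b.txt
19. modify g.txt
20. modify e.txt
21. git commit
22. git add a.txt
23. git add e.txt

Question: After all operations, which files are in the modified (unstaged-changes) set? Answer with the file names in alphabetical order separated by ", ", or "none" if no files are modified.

After op 1 (modify d.txt): modified={d.txt} staged={none}
After op 2 (modify e.txt): modified={d.txt, e.txt} staged={none}
After op 3 (modify g.txt): modified={d.txt, e.txt, g.txt} staged={none}
After op 4 (git add g.txt): modified={d.txt, e.txt} staged={g.txt}
After op 5 (git reset g.txt): modified={d.txt, e.txt, g.txt} staged={none}
After op 6 (modify a.txt): modified={a.txt, d.txt, e.txt, g.txt} staged={none}
After op 7 (modify c.txt): modified={a.txt, c.txt, d.txt, e.txt, g.txt} staged={none}
After op 8 (git add e.txt): modified={a.txt, c.txt, d.txt, g.txt} staged={e.txt}
After op 9 (git add g.txt): modified={a.txt, c.txt, d.txt} staged={e.txt, g.txt}
After op 10 (modify b.txt): modified={a.txt, b.txt, c.txt, d.txt} staged={e.txt, g.txt}
After op 11 (modify e.txt): modified={a.txt, b.txt, c.txt, d.txt, e.txt} staged={e.txt, g.txt}
After op 12 (git add e.txt): modified={a.txt, b.txt, c.txt, d.txt} staged={e.txt, g.txt}
After op 13 (git commit): modified={a.txt, b.txt, c.txt, d.txt} staged={none}
After op 14 (modify f.txt): modified={a.txt, b.txt, c.txt, d.txt, f.txt} staged={none}
After op 15 (git add b.txt): modified={a.txt, c.txt, d.txt, f.txt} staged={b.txt}
After op 16 (git commit): modified={a.txt, c.txt, d.txt, f.txt} staged={none}
After op 17 (git commit): modified={a.txt, c.txt, d.txt, f.txt} staged={none}
After op 18 (modify b.txt): modified={a.txt, b.txt, c.txt, d.txt, f.txt} staged={none}
After op 19 (modify g.txt): modified={a.txt, b.txt, c.txt, d.txt, f.txt, g.txt} staged={none}
After op 20 (modify e.txt): modified={a.txt, b.txt, c.txt, d.txt, e.txt, f.txt, g.txt} staged={none}
After op 21 (git commit): modified={a.txt, b.txt, c.txt, d.txt, e.txt, f.txt, g.txt} staged={none}
After op 22 (git add a.txt): modified={b.txt, c.txt, d.txt, e.txt, f.txt, g.txt} staged={a.txt}
After op 23 (git add e.txt): modified={b.txt, c.txt, d.txt, f.txt, g.txt} staged={a.txt, e.txt}

Answer: b.txt, c.txt, d.txt, f.txt, g.txt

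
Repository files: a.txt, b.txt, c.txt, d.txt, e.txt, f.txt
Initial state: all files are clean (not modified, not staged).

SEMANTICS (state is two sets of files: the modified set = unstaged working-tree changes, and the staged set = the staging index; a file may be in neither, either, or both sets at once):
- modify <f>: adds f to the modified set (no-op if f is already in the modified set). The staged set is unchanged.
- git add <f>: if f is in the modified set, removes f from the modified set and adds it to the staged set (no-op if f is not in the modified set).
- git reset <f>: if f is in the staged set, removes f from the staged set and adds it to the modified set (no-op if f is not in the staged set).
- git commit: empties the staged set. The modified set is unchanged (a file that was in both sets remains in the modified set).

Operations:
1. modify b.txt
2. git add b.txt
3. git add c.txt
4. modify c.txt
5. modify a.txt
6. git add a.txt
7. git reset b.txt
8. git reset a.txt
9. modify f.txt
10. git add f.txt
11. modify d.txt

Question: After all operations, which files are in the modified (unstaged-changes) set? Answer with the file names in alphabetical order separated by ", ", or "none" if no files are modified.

After op 1 (modify b.txt): modified={b.txt} staged={none}
After op 2 (git add b.txt): modified={none} staged={b.txt}
After op 3 (git add c.txt): modified={none} staged={b.txt}
After op 4 (modify c.txt): modified={c.txt} staged={b.txt}
After op 5 (modify a.txt): modified={a.txt, c.txt} staged={b.txt}
After op 6 (git add a.txt): modified={c.txt} staged={a.txt, b.txt}
After op 7 (git reset b.txt): modified={b.txt, c.txt} staged={a.txt}
After op 8 (git reset a.txt): modified={a.txt, b.txt, c.txt} staged={none}
After op 9 (modify f.txt): modified={a.txt, b.txt, c.txt, f.txt} staged={none}
After op 10 (git add f.txt): modified={a.txt, b.txt, c.txt} staged={f.txt}
After op 11 (modify d.txt): modified={a.txt, b.txt, c.txt, d.txt} staged={f.txt}

Answer: a.txt, b.txt, c.txt, d.txt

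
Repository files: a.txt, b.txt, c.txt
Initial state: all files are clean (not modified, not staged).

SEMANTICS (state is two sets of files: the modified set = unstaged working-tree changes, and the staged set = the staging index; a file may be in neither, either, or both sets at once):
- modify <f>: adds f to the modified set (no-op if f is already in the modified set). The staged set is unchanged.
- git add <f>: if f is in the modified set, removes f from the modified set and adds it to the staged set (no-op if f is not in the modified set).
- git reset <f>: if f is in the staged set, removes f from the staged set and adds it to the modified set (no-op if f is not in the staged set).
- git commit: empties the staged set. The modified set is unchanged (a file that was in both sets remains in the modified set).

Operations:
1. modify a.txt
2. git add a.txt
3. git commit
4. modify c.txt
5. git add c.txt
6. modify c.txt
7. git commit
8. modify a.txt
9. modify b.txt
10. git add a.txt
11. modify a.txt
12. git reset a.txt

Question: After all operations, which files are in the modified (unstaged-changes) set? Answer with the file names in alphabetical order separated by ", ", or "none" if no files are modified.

Answer: a.txt, b.txt, c.txt

Derivation:
After op 1 (modify a.txt): modified={a.txt} staged={none}
After op 2 (git add a.txt): modified={none} staged={a.txt}
After op 3 (git commit): modified={none} staged={none}
After op 4 (modify c.txt): modified={c.txt} staged={none}
After op 5 (git add c.txt): modified={none} staged={c.txt}
After op 6 (modify c.txt): modified={c.txt} staged={c.txt}
After op 7 (git commit): modified={c.txt} staged={none}
After op 8 (modify a.txt): modified={a.txt, c.txt} staged={none}
After op 9 (modify b.txt): modified={a.txt, b.txt, c.txt} staged={none}
After op 10 (git add a.txt): modified={b.txt, c.txt} staged={a.txt}
After op 11 (modify a.txt): modified={a.txt, b.txt, c.txt} staged={a.txt}
After op 12 (git reset a.txt): modified={a.txt, b.txt, c.txt} staged={none}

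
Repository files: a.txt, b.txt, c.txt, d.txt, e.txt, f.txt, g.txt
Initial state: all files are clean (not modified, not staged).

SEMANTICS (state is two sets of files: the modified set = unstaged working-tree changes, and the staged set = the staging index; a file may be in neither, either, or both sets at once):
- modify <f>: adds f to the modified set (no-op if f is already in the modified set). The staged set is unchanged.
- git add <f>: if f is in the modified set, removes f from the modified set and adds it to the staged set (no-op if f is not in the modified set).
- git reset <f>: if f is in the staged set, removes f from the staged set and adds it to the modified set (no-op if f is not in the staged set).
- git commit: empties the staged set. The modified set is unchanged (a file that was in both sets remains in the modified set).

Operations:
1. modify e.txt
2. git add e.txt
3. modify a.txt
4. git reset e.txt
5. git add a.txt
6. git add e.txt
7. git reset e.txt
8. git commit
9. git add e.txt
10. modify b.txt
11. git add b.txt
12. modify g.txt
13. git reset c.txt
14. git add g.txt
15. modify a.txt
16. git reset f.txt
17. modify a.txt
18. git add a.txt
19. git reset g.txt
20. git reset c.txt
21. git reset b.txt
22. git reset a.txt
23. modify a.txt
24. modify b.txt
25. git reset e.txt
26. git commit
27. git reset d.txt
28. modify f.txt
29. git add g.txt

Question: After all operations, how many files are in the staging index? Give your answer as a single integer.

Answer: 1

Derivation:
After op 1 (modify e.txt): modified={e.txt} staged={none}
After op 2 (git add e.txt): modified={none} staged={e.txt}
After op 3 (modify a.txt): modified={a.txt} staged={e.txt}
After op 4 (git reset e.txt): modified={a.txt, e.txt} staged={none}
After op 5 (git add a.txt): modified={e.txt} staged={a.txt}
After op 6 (git add e.txt): modified={none} staged={a.txt, e.txt}
After op 7 (git reset e.txt): modified={e.txt} staged={a.txt}
After op 8 (git commit): modified={e.txt} staged={none}
After op 9 (git add e.txt): modified={none} staged={e.txt}
After op 10 (modify b.txt): modified={b.txt} staged={e.txt}
After op 11 (git add b.txt): modified={none} staged={b.txt, e.txt}
After op 12 (modify g.txt): modified={g.txt} staged={b.txt, e.txt}
After op 13 (git reset c.txt): modified={g.txt} staged={b.txt, e.txt}
After op 14 (git add g.txt): modified={none} staged={b.txt, e.txt, g.txt}
After op 15 (modify a.txt): modified={a.txt} staged={b.txt, e.txt, g.txt}
After op 16 (git reset f.txt): modified={a.txt} staged={b.txt, e.txt, g.txt}
After op 17 (modify a.txt): modified={a.txt} staged={b.txt, e.txt, g.txt}
After op 18 (git add a.txt): modified={none} staged={a.txt, b.txt, e.txt, g.txt}
After op 19 (git reset g.txt): modified={g.txt} staged={a.txt, b.txt, e.txt}
After op 20 (git reset c.txt): modified={g.txt} staged={a.txt, b.txt, e.txt}
After op 21 (git reset b.txt): modified={b.txt, g.txt} staged={a.txt, e.txt}
After op 22 (git reset a.txt): modified={a.txt, b.txt, g.txt} staged={e.txt}
After op 23 (modify a.txt): modified={a.txt, b.txt, g.txt} staged={e.txt}
After op 24 (modify b.txt): modified={a.txt, b.txt, g.txt} staged={e.txt}
After op 25 (git reset e.txt): modified={a.txt, b.txt, e.txt, g.txt} staged={none}
After op 26 (git commit): modified={a.txt, b.txt, e.txt, g.txt} staged={none}
After op 27 (git reset d.txt): modified={a.txt, b.txt, e.txt, g.txt} staged={none}
After op 28 (modify f.txt): modified={a.txt, b.txt, e.txt, f.txt, g.txt} staged={none}
After op 29 (git add g.txt): modified={a.txt, b.txt, e.txt, f.txt} staged={g.txt}
Final staged set: {g.txt} -> count=1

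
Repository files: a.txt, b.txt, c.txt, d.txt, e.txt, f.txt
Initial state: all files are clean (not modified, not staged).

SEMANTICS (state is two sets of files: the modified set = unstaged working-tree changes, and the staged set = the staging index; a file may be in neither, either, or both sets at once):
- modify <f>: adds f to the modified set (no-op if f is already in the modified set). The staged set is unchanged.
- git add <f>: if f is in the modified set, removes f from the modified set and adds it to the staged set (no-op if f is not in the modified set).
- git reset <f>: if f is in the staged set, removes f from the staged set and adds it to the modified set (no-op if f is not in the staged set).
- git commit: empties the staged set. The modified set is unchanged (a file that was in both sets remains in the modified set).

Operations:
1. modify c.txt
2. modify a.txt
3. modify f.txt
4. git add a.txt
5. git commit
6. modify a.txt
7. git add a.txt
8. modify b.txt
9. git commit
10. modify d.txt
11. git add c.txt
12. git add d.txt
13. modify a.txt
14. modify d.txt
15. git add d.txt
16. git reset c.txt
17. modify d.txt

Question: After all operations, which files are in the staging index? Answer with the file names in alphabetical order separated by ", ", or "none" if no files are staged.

After op 1 (modify c.txt): modified={c.txt} staged={none}
After op 2 (modify a.txt): modified={a.txt, c.txt} staged={none}
After op 3 (modify f.txt): modified={a.txt, c.txt, f.txt} staged={none}
After op 4 (git add a.txt): modified={c.txt, f.txt} staged={a.txt}
After op 5 (git commit): modified={c.txt, f.txt} staged={none}
After op 6 (modify a.txt): modified={a.txt, c.txt, f.txt} staged={none}
After op 7 (git add a.txt): modified={c.txt, f.txt} staged={a.txt}
After op 8 (modify b.txt): modified={b.txt, c.txt, f.txt} staged={a.txt}
After op 9 (git commit): modified={b.txt, c.txt, f.txt} staged={none}
After op 10 (modify d.txt): modified={b.txt, c.txt, d.txt, f.txt} staged={none}
After op 11 (git add c.txt): modified={b.txt, d.txt, f.txt} staged={c.txt}
After op 12 (git add d.txt): modified={b.txt, f.txt} staged={c.txt, d.txt}
After op 13 (modify a.txt): modified={a.txt, b.txt, f.txt} staged={c.txt, d.txt}
After op 14 (modify d.txt): modified={a.txt, b.txt, d.txt, f.txt} staged={c.txt, d.txt}
After op 15 (git add d.txt): modified={a.txt, b.txt, f.txt} staged={c.txt, d.txt}
After op 16 (git reset c.txt): modified={a.txt, b.txt, c.txt, f.txt} staged={d.txt}
After op 17 (modify d.txt): modified={a.txt, b.txt, c.txt, d.txt, f.txt} staged={d.txt}

Answer: d.txt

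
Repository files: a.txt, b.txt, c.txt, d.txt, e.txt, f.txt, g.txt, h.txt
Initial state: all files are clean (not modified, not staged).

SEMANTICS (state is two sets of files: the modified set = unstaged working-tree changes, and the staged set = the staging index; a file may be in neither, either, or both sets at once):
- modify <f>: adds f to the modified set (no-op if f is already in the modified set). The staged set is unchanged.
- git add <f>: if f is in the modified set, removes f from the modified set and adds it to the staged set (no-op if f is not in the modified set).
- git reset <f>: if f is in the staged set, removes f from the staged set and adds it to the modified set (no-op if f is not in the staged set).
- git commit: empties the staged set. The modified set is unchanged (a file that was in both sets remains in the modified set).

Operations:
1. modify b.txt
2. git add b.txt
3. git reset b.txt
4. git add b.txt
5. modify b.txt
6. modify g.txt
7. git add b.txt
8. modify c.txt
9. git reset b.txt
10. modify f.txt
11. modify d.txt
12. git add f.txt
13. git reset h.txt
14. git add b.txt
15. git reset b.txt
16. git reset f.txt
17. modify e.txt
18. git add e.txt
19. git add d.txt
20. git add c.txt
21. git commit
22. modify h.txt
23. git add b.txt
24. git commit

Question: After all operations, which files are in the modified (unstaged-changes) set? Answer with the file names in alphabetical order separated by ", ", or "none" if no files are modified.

After op 1 (modify b.txt): modified={b.txt} staged={none}
After op 2 (git add b.txt): modified={none} staged={b.txt}
After op 3 (git reset b.txt): modified={b.txt} staged={none}
After op 4 (git add b.txt): modified={none} staged={b.txt}
After op 5 (modify b.txt): modified={b.txt} staged={b.txt}
After op 6 (modify g.txt): modified={b.txt, g.txt} staged={b.txt}
After op 7 (git add b.txt): modified={g.txt} staged={b.txt}
After op 8 (modify c.txt): modified={c.txt, g.txt} staged={b.txt}
After op 9 (git reset b.txt): modified={b.txt, c.txt, g.txt} staged={none}
After op 10 (modify f.txt): modified={b.txt, c.txt, f.txt, g.txt} staged={none}
After op 11 (modify d.txt): modified={b.txt, c.txt, d.txt, f.txt, g.txt} staged={none}
After op 12 (git add f.txt): modified={b.txt, c.txt, d.txt, g.txt} staged={f.txt}
After op 13 (git reset h.txt): modified={b.txt, c.txt, d.txt, g.txt} staged={f.txt}
After op 14 (git add b.txt): modified={c.txt, d.txt, g.txt} staged={b.txt, f.txt}
After op 15 (git reset b.txt): modified={b.txt, c.txt, d.txt, g.txt} staged={f.txt}
After op 16 (git reset f.txt): modified={b.txt, c.txt, d.txt, f.txt, g.txt} staged={none}
After op 17 (modify e.txt): modified={b.txt, c.txt, d.txt, e.txt, f.txt, g.txt} staged={none}
After op 18 (git add e.txt): modified={b.txt, c.txt, d.txt, f.txt, g.txt} staged={e.txt}
After op 19 (git add d.txt): modified={b.txt, c.txt, f.txt, g.txt} staged={d.txt, e.txt}
After op 20 (git add c.txt): modified={b.txt, f.txt, g.txt} staged={c.txt, d.txt, e.txt}
After op 21 (git commit): modified={b.txt, f.txt, g.txt} staged={none}
After op 22 (modify h.txt): modified={b.txt, f.txt, g.txt, h.txt} staged={none}
After op 23 (git add b.txt): modified={f.txt, g.txt, h.txt} staged={b.txt}
After op 24 (git commit): modified={f.txt, g.txt, h.txt} staged={none}

Answer: f.txt, g.txt, h.txt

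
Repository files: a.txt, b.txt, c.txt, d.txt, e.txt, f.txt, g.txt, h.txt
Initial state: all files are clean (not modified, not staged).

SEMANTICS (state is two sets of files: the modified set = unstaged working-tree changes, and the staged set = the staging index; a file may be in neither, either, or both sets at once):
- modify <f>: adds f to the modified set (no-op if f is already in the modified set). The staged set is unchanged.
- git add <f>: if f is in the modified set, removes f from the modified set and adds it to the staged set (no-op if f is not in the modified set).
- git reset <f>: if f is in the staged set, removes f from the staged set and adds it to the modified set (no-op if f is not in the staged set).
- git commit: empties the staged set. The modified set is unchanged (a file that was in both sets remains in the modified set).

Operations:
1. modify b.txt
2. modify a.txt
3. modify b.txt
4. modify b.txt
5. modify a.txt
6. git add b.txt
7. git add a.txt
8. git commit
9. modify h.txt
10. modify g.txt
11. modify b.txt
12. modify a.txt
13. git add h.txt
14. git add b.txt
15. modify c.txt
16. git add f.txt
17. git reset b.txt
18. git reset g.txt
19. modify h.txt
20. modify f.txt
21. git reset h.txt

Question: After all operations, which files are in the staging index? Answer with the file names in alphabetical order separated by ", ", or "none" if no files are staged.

After op 1 (modify b.txt): modified={b.txt} staged={none}
After op 2 (modify a.txt): modified={a.txt, b.txt} staged={none}
After op 3 (modify b.txt): modified={a.txt, b.txt} staged={none}
After op 4 (modify b.txt): modified={a.txt, b.txt} staged={none}
After op 5 (modify a.txt): modified={a.txt, b.txt} staged={none}
After op 6 (git add b.txt): modified={a.txt} staged={b.txt}
After op 7 (git add a.txt): modified={none} staged={a.txt, b.txt}
After op 8 (git commit): modified={none} staged={none}
After op 9 (modify h.txt): modified={h.txt} staged={none}
After op 10 (modify g.txt): modified={g.txt, h.txt} staged={none}
After op 11 (modify b.txt): modified={b.txt, g.txt, h.txt} staged={none}
After op 12 (modify a.txt): modified={a.txt, b.txt, g.txt, h.txt} staged={none}
After op 13 (git add h.txt): modified={a.txt, b.txt, g.txt} staged={h.txt}
After op 14 (git add b.txt): modified={a.txt, g.txt} staged={b.txt, h.txt}
After op 15 (modify c.txt): modified={a.txt, c.txt, g.txt} staged={b.txt, h.txt}
After op 16 (git add f.txt): modified={a.txt, c.txt, g.txt} staged={b.txt, h.txt}
After op 17 (git reset b.txt): modified={a.txt, b.txt, c.txt, g.txt} staged={h.txt}
After op 18 (git reset g.txt): modified={a.txt, b.txt, c.txt, g.txt} staged={h.txt}
After op 19 (modify h.txt): modified={a.txt, b.txt, c.txt, g.txt, h.txt} staged={h.txt}
After op 20 (modify f.txt): modified={a.txt, b.txt, c.txt, f.txt, g.txt, h.txt} staged={h.txt}
After op 21 (git reset h.txt): modified={a.txt, b.txt, c.txt, f.txt, g.txt, h.txt} staged={none}

Answer: none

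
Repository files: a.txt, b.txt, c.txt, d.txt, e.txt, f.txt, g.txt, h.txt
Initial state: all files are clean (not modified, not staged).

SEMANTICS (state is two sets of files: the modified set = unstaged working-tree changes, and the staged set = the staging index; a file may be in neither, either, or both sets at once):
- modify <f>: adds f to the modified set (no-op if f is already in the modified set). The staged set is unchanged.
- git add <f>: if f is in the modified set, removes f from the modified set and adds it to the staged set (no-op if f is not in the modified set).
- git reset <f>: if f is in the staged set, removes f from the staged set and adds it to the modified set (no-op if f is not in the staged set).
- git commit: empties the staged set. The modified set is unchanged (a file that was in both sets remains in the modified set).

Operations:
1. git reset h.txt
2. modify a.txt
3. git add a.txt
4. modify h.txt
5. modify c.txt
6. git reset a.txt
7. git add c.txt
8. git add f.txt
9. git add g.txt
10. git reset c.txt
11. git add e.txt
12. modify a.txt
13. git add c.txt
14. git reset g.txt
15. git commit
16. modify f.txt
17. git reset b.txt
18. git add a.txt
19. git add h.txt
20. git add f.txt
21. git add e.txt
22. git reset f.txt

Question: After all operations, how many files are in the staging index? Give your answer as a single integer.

Answer: 2

Derivation:
After op 1 (git reset h.txt): modified={none} staged={none}
After op 2 (modify a.txt): modified={a.txt} staged={none}
After op 3 (git add a.txt): modified={none} staged={a.txt}
After op 4 (modify h.txt): modified={h.txt} staged={a.txt}
After op 5 (modify c.txt): modified={c.txt, h.txt} staged={a.txt}
After op 6 (git reset a.txt): modified={a.txt, c.txt, h.txt} staged={none}
After op 7 (git add c.txt): modified={a.txt, h.txt} staged={c.txt}
After op 8 (git add f.txt): modified={a.txt, h.txt} staged={c.txt}
After op 9 (git add g.txt): modified={a.txt, h.txt} staged={c.txt}
After op 10 (git reset c.txt): modified={a.txt, c.txt, h.txt} staged={none}
After op 11 (git add e.txt): modified={a.txt, c.txt, h.txt} staged={none}
After op 12 (modify a.txt): modified={a.txt, c.txt, h.txt} staged={none}
After op 13 (git add c.txt): modified={a.txt, h.txt} staged={c.txt}
After op 14 (git reset g.txt): modified={a.txt, h.txt} staged={c.txt}
After op 15 (git commit): modified={a.txt, h.txt} staged={none}
After op 16 (modify f.txt): modified={a.txt, f.txt, h.txt} staged={none}
After op 17 (git reset b.txt): modified={a.txt, f.txt, h.txt} staged={none}
After op 18 (git add a.txt): modified={f.txt, h.txt} staged={a.txt}
After op 19 (git add h.txt): modified={f.txt} staged={a.txt, h.txt}
After op 20 (git add f.txt): modified={none} staged={a.txt, f.txt, h.txt}
After op 21 (git add e.txt): modified={none} staged={a.txt, f.txt, h.txt}
After op 22 (git reset f.txt): modified={f.txt} staged={a.txt, h.txt}
Final staged set: {a.txt, h.txt} -> count=2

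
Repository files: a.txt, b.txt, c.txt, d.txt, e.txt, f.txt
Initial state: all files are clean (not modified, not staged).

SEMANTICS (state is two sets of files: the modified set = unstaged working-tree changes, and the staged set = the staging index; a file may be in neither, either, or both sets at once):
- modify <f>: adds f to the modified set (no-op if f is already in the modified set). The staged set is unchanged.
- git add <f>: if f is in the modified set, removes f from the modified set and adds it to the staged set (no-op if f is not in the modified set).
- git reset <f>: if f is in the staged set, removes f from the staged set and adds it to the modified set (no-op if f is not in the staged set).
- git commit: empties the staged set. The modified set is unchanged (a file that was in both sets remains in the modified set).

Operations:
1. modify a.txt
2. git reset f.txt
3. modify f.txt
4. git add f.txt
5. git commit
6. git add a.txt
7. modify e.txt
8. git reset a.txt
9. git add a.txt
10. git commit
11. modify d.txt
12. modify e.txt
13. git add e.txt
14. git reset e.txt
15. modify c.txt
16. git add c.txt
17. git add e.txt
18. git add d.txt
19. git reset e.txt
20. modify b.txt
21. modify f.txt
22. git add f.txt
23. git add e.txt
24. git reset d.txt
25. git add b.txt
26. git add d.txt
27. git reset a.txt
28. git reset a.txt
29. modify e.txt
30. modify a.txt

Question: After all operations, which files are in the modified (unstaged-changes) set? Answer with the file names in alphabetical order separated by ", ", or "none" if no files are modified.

Answer: a.txt, e.txt

Derivation:
After op 1 (modify a.txt): modified={a.txt} staged={none}
After op 2 (git reset f.txt): modified={a.txt} staged={none}
After op 3 (modify f.txt): modified={a.txt, f.txt} staged={none}
After op 4 (git add f.txt): modified={a.txt} staged={f.txt}
After op 5 (git commit): modified={a.txt} staged={none}
After op 6 (git add a.txt): modified={none} staged={a.txt}
After op 7 (modify e.txt): modified={e.txt} staged={a.txt}
After op 8 (git reset a.txt): modified={a.txt, e.txt} staged={none}
After op 9 (git add a.txt): modified={e.txt} staged={a.txt}
After op 10 (git commit): modified={e.txt} staged={none}
After op 11 (modify d.txt): modified={d.txt, e.txt} staged={none}
After op 12 (modify e.txt): modified={d.txt, e.txt} staged={none}
After op 13 (git add e.txt): modified={d.txt} staged={e.txt}
After op 14 (git reset e.txt): modified={d.txt, e.txt} staged={none}
After op 15 (modify c.txt): modified={c.txt, d.txt, e.txt} staged={none}
After op 16 (git add c.txt): modified={d.txt, e.txt} staged={c.txt}
After op 17 (git add e.txt): modified={d.txt} staged={c.txt, e.txt}
After op 18 (git add d.txt): modified={none} staged={c.txt, d.txt, e.txt}
After op 19 (git reset e.txt): modified={e.txt} staged={c.txt, d.txt}
After op 20 (modify b.txt): modified={b.txt, e.txt} staged={c.txt, d.txt}
After op 21 (modify f.txt): modified={b.txt, e.txt, f.txt} staged={c.txt, d.txt}
After op 22 (git add f.txt): modified={b.txt, e.txt} staged={c.txt, d.txt, f.txt}
After op 23 (git add e.txt): modified={b.txt} staged={c.txt, d.txt, e.txt, f.txt}
After op 24 (git reset d.txt): modified={b.txt, d.txt} staged={c.txt, e.txt, f.txt}
After op 25 (git add b.txt): modified={d.txt} staged={b.txt, c.txt, e.txt, f.txt}
After op 26 (git add d.txt): modified={none} staged={b.txt, c.txt, d.txt, e.txt, f.txt}
After op 27 (git reset a.txt): modified={none} staged={b.txt, c.txt, d.txt, e.txt, f.txt}
After op 28 (git reset a.txt): modified={none} staged={b.txt, c.txt, d.txt, e.txt, f.txt}
After op 29 (modify e.txt): modified={e.txt} staged={b.txt, c.txt, d.txt, e.txt, f.txt}
After op 30 (modify a.txt): modified={a.txt, e.txt} staged={b.txt, c.txt, d.txt, e.txt, f.txt}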